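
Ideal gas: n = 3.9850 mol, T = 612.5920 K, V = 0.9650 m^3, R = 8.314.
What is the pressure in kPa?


P = nRT/V = 3.9850 * 8.314 * 612.5920 / 0.9650
= 20295.9632 / 0.9650 = 21032.0862 Pa = 21.0321 kPa

21.0321 kPa


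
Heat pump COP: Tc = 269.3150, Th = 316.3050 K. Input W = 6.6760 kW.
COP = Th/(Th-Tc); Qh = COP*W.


COP = 316.3050 / 46.9900 = 6.7313
Qh = 6.7313 * 6.6760 = 44.9383 kW

COP = 6.7313, Qh = 44.9383 kW


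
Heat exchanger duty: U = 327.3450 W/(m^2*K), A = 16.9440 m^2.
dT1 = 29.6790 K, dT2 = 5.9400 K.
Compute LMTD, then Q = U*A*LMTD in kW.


LMTD = 14.7564 K
Q = 327.3450 * 16.9440 * 14.7564 = 81846.6210 W = 81.8466 kW

81.8466 kW


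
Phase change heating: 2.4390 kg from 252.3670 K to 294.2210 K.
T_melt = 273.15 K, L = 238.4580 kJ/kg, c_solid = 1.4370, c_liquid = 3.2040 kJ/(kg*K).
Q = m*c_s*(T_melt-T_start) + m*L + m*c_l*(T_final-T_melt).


Q1 (sensible, solid) = 2.4390 * 1.4370 * 20.7830 = 72.8412 kJ
Q2 (latent) = 2.4390 * 238.4580 = 581.5991 kJ
Q3 (sensible, liquid) = 2.4390 * 3.2040 * 21.0710 = 164.6605 kJ
Q_total = 819.1007 kJ

819.1007 kJ


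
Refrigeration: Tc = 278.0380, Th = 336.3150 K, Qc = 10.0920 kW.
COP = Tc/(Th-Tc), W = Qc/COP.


COP = 278.0380 / 58.2770 = 4.7710
W = 10.0920 / 4.7710 = 2.1153 kW

COP = 4.7710, W = 2.1153 kW


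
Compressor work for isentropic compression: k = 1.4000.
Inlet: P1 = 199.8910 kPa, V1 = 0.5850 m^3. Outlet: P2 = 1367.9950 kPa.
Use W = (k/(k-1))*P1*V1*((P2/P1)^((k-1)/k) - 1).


(k-1)/k = 0.2857
(P2/P1)^exp = 1.7324
W = 3.5000 * 199.8910 * 0.5850 * (1.7324 - 1) = 299.7649 kJ

299.7649 kJ


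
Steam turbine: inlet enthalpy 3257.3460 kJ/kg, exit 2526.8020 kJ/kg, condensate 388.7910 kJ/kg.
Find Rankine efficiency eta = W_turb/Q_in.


W = 730.5440 kJ/kg
Q_in = 2868.5550 kJ/kg
eta = 0.2547 = 25.4673%

eta = 25.4673%


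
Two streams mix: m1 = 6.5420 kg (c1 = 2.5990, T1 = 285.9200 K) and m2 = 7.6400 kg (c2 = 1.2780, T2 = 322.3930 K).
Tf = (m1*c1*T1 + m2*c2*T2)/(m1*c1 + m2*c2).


num = 8009.2194
den = 26.7666
Tf = 299.2246 K

299.2246 K


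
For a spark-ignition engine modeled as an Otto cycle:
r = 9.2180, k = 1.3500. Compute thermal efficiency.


r^(k-1) = 2.1758
eta = 1 - 1/2.1758 = 0.5404 = 54.0403%

54.0403%


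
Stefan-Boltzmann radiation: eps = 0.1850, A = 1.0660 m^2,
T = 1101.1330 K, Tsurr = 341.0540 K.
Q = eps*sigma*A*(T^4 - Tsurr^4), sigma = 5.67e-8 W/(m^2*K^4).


T^4 = 1.4701e+12
Tsurr^4 = 1.3530e+10
Q = 0.1850 * 5.67e-8 * 1.0660 * 1.4566e+12 = 16287.5496 W

16287.5496 W


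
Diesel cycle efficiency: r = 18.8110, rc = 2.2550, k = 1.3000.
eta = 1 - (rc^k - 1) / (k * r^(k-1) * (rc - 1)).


r^(k-1) = 2.4117
rc^k = 2.8780
eta = 0.5227 = 52.2708%

52.2708%


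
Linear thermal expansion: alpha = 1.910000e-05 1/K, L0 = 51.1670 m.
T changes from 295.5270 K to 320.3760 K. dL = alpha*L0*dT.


dT = 24.8490 K
dL = 1.910000e-05 * 51.1670 * 24.8490 = 0.024285 m
L_final = 51.191285 m

dL = 0.024285 m


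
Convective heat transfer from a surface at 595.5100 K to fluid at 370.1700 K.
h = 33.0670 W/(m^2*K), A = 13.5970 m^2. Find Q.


dT = 225.3400 K
Q = 33.0670 * 13.5970 * 225.3400 = 101315.5679 W

101315.5679 W


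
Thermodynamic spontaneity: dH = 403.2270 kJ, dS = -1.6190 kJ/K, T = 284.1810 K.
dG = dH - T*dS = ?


T*dS = 284.1810 * -1.6190 = -460.0890 kJ
dG = 403.2270 + 460.0890 = 863.3160 kJ (non-spontaneous)

dG = 863.3160 kJ, non-spontaneous


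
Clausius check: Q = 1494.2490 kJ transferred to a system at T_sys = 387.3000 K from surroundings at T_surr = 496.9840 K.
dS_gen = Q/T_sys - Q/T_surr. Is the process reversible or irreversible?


dS_sys = 1494.2490/387.3000 = 3.8581 kJ/K
dS_surr = -1494.2490/496.9840 = -3.0066 kJ/K
dS_gen = 3.8581 - 3.0066 = 0.8515 kJ/K (irreversible)

dS_gen = 0.8515 kJ/K, irreversible


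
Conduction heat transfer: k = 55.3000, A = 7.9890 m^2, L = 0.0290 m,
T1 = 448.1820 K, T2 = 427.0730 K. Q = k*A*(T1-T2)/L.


dT = 21.1090 K
Q = 55.3000 * 7.9890 * 21.1090 / 0.0290 = 321578.6550 W

321578.6550 W


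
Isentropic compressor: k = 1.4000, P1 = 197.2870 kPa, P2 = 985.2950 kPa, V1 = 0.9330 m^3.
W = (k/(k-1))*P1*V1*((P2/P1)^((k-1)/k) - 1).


(k-1)/k = 0.2857
(P2/P1)^exp = 1.5833
W = 3.5000 * 197.2870 * 0.9330 * (1.5833 - 1) = 375.7833 kJ

375.7833 kJ


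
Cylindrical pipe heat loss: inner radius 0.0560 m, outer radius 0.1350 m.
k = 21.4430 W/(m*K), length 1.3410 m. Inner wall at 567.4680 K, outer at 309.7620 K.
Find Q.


dT = 257.7060 K
ln(ro/ri) = 0.8799
Q = 2*pi*21.4430*1.3410*257.7060 / 0.8799 = 52914.4162 W

52914.4162 W


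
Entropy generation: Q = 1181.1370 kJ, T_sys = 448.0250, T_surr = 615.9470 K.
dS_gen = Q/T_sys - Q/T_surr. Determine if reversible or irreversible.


dS_sys = 1181.1370/448.0250 = 2.6363 kJ/K
dS_surr = -1181.1370/615.9470 = -1.9176 kJ/K
dS_gen = 2.6363 - 1.9176 = 0.7187 kJ/K (irreversible)

dS_gen = 0.7187 kJ/K, irreversible


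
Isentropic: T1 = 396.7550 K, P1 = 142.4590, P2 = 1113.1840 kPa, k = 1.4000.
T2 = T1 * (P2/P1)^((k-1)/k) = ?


(k-1)/k = 0.2857
(P2/P1)^exp = 1.7993
T2 = 396.7550 * 1.7993 = 713.8881 K

713.8881 K


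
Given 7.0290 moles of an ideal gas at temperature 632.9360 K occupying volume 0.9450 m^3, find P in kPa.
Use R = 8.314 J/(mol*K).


P = nRT/V = 7.0290 * 8.314 * 632.9360 / 0.9450
= 36988.2140 / 0.9450 = 39140.9672 Pa = 39.1410 kPa

39.1410 kPa


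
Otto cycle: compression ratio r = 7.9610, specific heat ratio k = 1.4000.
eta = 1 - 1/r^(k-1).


r^(k-1) = 2.2929
eta = 1 - 1/2.2929 = 0.5639 = 56.3873%

56.3873%


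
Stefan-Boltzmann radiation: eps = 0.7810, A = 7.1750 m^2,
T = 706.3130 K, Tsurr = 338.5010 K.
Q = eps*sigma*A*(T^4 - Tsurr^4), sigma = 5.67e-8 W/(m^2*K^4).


T^4 = 2.4888e+11
Tsurr^4 = 1.3129e+10
Q = 0.7810 * 5.67e-8 * 7.1750 * 2.3575e+11 = 74904.4847 W

74904.4847 W


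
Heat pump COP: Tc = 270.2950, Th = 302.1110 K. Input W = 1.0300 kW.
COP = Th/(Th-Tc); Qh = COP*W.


COP = 302.1110 / 31.8160 = 9.4956
Qh = 9.4956 * 1.0300 = 9.7804 kW

COP = 9.4956, Qh = 9.7804 kW


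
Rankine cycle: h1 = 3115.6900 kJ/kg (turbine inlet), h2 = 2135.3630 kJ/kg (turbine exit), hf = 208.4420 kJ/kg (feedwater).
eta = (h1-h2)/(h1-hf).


W = 980.3270 kJ/kg
Q_in = 2907.2480 kJ/kg
eta = 0.3372 = 33.7201%

eta = 33.7201%


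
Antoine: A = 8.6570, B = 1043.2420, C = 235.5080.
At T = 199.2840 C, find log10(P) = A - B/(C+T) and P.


C+T = 434.7920
B/(C+T) = 2.3994
log10(P) = 8.6570 - 2.3994 = 6.2576
P = 10^6.2576 = 1809652.6668 mmHg

1809652.6668 mmHg


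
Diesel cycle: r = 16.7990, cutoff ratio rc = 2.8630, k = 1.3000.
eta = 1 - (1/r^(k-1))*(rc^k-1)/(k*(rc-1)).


r^(k-1) = 2.3312
rc^k = 3.9253
eta = 0.4819 = 48.1890%

48.1890%


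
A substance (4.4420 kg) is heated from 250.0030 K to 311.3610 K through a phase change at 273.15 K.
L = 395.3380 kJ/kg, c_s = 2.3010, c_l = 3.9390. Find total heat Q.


Q1 (sensible, solid) = 4.4420 * 2.3010 * 23.1470 = 236.5865 kJ
Q2 (latent) = 4.4420 * 395.3380 = 1756.0914 kJ
Q3 (sensible, liquid) = 4.4420 * 3.9390 * 38.2110 = 668.5793 kJ
Q_total = 2661.2572 kJ

2661.2572 kJ


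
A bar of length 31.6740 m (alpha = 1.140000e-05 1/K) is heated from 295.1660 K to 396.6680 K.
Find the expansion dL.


dT = 101.5020 K
dL = 1.140000e-05 * 31.6740 * 101.5020 = 0.036651 m
L_final = 31.710651 m

dL = 0.036651 m


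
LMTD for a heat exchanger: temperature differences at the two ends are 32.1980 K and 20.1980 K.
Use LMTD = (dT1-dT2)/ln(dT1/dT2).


dT1/dT2 = 1.5941
ln(dT1/dT2) = 0.4663
LMTD = 12.0000 / 0.4663 = 25.7334 K

25.7334 K


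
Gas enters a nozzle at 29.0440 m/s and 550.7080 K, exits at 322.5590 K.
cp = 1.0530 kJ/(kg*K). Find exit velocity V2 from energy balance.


dT = 228.1490 K
2*cp*1000*dT = 480481.7940
V1^2 = 843.5539
V2 = sqrt(481325.3479) = 693.7762 m/s

693.7762 m/s


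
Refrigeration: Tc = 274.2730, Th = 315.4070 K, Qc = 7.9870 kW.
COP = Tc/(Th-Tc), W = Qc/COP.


COP = 274.2730 / 41.1340 = 6.6678
W = 7.9870 / 6.6678 = 1.1978 kW

COP = 6.6678, W = 1.1978 kW


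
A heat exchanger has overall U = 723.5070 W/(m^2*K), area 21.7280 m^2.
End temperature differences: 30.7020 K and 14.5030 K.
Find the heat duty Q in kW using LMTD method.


LMTD = 21.5995 K
Q = 723.5070 * 21.7280 * 21.5995 = 339551.3699 W = 339.5514 kW

339.5514 kW


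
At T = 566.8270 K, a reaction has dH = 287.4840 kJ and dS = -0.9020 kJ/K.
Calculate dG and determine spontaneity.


T*dS = 566.8270 * -0.9020 = -511.2780 kJ
dG = 287.4840 + 511.2780 = 798.7620 kJ (non-spontaneous)

dG = 798.7620 kJ, non-spontaneous


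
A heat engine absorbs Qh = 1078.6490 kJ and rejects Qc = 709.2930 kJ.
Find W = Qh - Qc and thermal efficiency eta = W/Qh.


W = 1078.6490 - 709.2930 = 369.3560 kJ
eta = 369.3560 / 1078.6490 = 0.3424 = 34.2425%

W = 369.3560 kJ, eta = 34.2425%


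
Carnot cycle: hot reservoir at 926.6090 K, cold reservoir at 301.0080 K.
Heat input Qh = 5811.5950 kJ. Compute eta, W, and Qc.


eta = 1 - 301.0080/926.6090 = 0.6752
W = 0.6752 * 5811.5950 = 3923.7042 kJ
Qc = 5811.5950 - 3923.7042 = 1887.8908 kJ

eta = 67.5151%, W = 3923.7042 kJ, Qc = 1887.8908 kJ


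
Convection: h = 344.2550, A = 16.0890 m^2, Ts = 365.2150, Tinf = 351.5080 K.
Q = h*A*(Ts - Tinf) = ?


dT = 13.7070 K
Q = 344.2550 * 16.0890 * 13.7070 = 75919.2172 W

75919.2172 W


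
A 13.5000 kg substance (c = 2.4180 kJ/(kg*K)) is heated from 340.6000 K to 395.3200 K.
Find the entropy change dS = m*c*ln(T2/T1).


T2/T1 = 1.1607
ln(T2/T1) = 0.1490
dS = 13.5000 * 2.4180 * 0.1490 = 4.8634 kJ/K

4.8634 kJ/K


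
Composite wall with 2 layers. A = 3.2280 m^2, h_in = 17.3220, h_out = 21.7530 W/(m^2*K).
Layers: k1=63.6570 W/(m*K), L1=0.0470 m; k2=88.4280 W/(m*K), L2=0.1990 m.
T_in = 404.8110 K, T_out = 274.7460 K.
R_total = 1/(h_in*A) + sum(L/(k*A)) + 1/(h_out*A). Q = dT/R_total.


R_conv_in = 1/(17.3220*3.2280) = 0.0179
R_1 = 0.0470/(63.6570*3.2280) = 0.0002
R_2 = 0.1990/(88.4280*3.2280) = 0.0007
R_conv_out = 1/(21.7530*3.2280) = 0.0142
R_total = 0.0331 K/W
Q = 130.0650 / 0.0331 = 3935.2506 W

R_total = 0.0331 K/W, Q = 3935.2506 W


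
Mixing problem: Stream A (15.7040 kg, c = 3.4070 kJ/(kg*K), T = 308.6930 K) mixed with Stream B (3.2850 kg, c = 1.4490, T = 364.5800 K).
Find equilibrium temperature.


num = 18251.5526
den = 58.2635
Tf = 313.2588 K

313.2588 K


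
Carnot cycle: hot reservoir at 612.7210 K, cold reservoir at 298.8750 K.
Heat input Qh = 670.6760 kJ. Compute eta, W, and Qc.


eta = 1 - 298.8750/612.7210 = 0.5122
W = 0.5122 * 670.6760 = 343.5315 kJ
Qc = 670.6760 - 343.5315 = 327.1445 kJ

eta = 51.2217%, W = 343.5315 kJ, Qc = 327.1445 kJ


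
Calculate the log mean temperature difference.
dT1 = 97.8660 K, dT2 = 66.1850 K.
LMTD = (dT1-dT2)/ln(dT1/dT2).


dT1/dT2 = 1.4787
ln(dT1/dT2) = 0.3911
LMTD = 31.6810 / 0.3911 = 80.9955 K

80.9955 K


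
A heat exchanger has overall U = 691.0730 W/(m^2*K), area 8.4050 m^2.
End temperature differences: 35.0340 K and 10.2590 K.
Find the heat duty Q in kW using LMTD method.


LMTD = 20.1724 K
Q = 691.0730 * 8.4050 * 20.1724 = 117170.7115 W = 117.1707 kW

117.1707 kW


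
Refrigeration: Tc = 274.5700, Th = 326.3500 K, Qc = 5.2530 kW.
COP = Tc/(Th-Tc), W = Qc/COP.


COP = 274.5700 / 51.7800 = 5.3026
W = 5.2530 / 5.3026 = 0.9906 kW

COP = 5.3026, W = 0.9906 kW


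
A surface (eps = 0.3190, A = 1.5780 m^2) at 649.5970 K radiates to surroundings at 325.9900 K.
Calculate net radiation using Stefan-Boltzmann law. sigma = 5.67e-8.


T^4 = 1.7806e+11
Tsurr^4 = 1.1293e+10
Q = 0.3190 * 5.67e-8 * 1.5780 * 1.6677e+11 = 4759.9310 W

4759.9310 W


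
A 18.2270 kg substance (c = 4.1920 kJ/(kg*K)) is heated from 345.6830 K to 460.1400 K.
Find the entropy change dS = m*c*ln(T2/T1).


T2/T1 = 1.3311
ln(T2/T1) = 0.2860
dS = 18.2270 * 4.1920 * 0.2860 = 21.8532 kJ/K

21.8532 kJ/K


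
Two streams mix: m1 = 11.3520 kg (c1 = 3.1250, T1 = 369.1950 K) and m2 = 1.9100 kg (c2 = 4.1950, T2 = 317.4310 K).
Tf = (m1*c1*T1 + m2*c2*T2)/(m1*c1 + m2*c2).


num = 15640.5926
den = 43.4875
Tf = 359.6576 K

359.6576 K


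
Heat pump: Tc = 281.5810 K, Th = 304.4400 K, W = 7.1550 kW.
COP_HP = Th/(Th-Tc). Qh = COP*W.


COP = 304.4400 / 22.8590 = 13.3182
Qh = 13.3182 * 7.1550 = 95.2915 kW

COP = 13.3182, Qh = 95.2915 kW


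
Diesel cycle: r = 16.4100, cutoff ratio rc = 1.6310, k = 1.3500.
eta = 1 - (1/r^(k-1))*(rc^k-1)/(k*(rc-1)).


r^(k-1) = 2.6625
rc^k = 1.9356
eta = 0.5875 = 58.7491%

58.7491%


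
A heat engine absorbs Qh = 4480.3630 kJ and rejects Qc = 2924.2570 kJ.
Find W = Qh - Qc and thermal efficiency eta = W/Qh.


W = 4480.3630 - 2924.2570 = 1556.1060 kJ
eta = 1556.1060 / 4480.3630 = 0.3473 = 34.7317%

W = 1556.1060 kJ, eta = 34.7317%


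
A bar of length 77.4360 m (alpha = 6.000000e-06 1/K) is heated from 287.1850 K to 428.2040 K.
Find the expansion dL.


dT = 141.0190 K
dL = 6.000000e-06 * 77.4360 * 141.0190 = 0.065520 m
L_final = 77.501520 m

dL = 0.065520 m


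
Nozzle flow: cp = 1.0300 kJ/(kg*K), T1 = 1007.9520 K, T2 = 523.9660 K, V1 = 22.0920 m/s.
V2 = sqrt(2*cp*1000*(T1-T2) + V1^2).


dT = 483.9860 K
2*cp*1000*dT = 997011.1600
V1^2 = 488.0565
V2 = sqrt(997499.2165) = 998.7488 m/s

998.7488 m/s


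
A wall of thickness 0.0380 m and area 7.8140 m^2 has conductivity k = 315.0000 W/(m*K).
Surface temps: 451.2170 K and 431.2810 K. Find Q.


dT = 19.9360 K
Q = 315.0000 * 7.8140 * 19.9360 / 0.0380 = 1291333.4147 W

1291333.4147 W


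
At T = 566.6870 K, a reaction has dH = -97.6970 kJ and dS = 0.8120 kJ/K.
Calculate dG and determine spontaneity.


T*dS = 566.6870 * 0.8120 = 460.1498 kJ
dG = -97.6970 - 460.1498 = -557.8468 kJ (spontaneous)

dG = -557.8468 kJ, spontaneous


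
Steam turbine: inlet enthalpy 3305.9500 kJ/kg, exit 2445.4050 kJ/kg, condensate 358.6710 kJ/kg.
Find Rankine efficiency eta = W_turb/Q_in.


W = 860.5450 kJ/kg
Q_in = 2947.2790 kJ/kg
eta = 0.2920 = 29.1979%

eta = 29.1979%


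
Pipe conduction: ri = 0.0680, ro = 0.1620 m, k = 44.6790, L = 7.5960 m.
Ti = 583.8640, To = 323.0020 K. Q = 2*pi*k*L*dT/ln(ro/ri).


dT = 260.8620 K
ln(ro/ri) = 0.8681
Q = 2*pi*44.6790*7.5960*260.8620 / 0.8681 = 640788.9593 W

640788.9593 W


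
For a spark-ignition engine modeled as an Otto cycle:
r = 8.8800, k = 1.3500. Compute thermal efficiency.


r^(k-1) = 2.1476
eta = 1 - 1/2.1476 = 0.5344 = 53.4354%

53.4354%


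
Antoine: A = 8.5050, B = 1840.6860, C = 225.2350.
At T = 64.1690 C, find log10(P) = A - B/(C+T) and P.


C+T = 289.4040
B/(C+T) = 6.3603
log10(P) = 8.5050 - 6.3603 = 2.1447
P = 10^2.1447 = 139.5518 mmHg

139.5518 mmHg


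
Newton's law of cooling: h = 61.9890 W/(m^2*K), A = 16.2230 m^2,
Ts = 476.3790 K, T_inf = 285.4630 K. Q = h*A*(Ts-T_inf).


dT = 190.9160 K
Q = 61.9890 * 16.2230 * 190.9160 = 191994.2071 W

191994.2071 W


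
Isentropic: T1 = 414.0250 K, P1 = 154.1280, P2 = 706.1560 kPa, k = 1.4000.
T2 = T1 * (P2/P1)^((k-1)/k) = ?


(k-1)/k = 0.2857
(P2/P1)^exp = 1.5448
T2 = 414.0250 * 1.5448 = 639.5716 K

639.5716 K


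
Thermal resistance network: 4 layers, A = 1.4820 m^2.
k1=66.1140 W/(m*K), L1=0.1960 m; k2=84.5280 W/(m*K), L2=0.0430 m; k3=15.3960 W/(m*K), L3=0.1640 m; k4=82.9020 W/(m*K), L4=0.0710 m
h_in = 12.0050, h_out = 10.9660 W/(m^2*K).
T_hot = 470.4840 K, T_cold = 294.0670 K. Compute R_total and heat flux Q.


R_conv_in = 1/(12.0050*1.4820) = 0.0562
R_1 = 0.1960/(66.1140*1.4820) = 0.0020
R_2 = 0.0430/(84.5280*1.4820) = 0.0003
R_3 = 0.1640/(15.3960*1.4820) = 0.0072
R_4 = 0.0710/(82.9020*1.4820) = 0.0006
R_conv_out = 1/(10.9660*1.4820) = 0.0615
R_total = 0.1278 K/W
Q = 176.4170 / 0.1278 = 1379.8915 W

R_total = 0.1278 K/W, Q = 1379.8915 W


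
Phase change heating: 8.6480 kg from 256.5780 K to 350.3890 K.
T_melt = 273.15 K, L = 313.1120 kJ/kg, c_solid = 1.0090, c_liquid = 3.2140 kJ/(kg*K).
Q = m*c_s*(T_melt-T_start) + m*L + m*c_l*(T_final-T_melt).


Q1 (sensible, solid) = 8.6480 * 1.0090 * 16.5720 = 144.6045 kJ
Q2 (latent) = 8.6480 * 313.1120 = 2707.7926 kJ
Q3 (sensible, liquid) = 8.6480 * 3.2140 * 77.2390 = 2146.8327 kJ
Q_total = 4999.2297 kJ

4999.2297 kJ


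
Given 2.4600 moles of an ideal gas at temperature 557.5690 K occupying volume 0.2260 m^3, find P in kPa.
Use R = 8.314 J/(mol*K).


P = nRT/V = 2.4600 * 8.314 * 557.5690 / 0.2260
= 11403.6465 / 0.2260 = 50458.6129 Pa = 50.4586 kPa

50.4586 kPa


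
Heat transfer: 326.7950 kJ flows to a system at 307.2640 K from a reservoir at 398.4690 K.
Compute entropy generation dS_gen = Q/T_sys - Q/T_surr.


dS_sys = 326.7950/307.2640 = 1.0636 kJ/K
dS_surr = -326.7950/398.4690 = -0.8201 kJ/K
dS_gen = 1.0636 - 0.8201 = 0.2434 kJ/K (irreversible)

dS_gen = 0.2434 kJ/K, irreversible


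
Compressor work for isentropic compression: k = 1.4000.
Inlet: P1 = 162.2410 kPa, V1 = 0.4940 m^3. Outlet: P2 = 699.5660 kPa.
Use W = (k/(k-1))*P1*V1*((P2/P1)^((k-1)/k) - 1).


(k-1)/k = 0.2857
(P2/P1)^exp = 1.5182
W = 3.5000 * 162.2410 * 0.4940 * (1.5182 - 1) = 145.3674 kJ

145.3674 kJ


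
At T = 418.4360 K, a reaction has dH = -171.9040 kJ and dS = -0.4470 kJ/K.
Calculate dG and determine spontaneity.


T*dS = 418.4360 * -0.4470 = -187.0409 kJ
dG = -171.9040 + 187.0409 = 15.1369 kJ (non-spontaneous)

dG = 15.1369 kJ, non-spontaneous


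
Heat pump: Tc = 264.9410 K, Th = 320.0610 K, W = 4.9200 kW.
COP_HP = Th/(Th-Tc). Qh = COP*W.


COP = 320.0610 / 55.1200 = 5.8066
Qh = 5.8066 * 4.9200 = 28.5686 kW

COP = 5.8066, Qh = 28.5686 kW


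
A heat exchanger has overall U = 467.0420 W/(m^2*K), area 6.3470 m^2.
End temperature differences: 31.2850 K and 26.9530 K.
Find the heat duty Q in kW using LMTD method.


LMTD = 29.0652 K
Q = 467.0420 * 6.3470 * 29.0652 = 86158.4694 W = 86.1585 kW

86.1585 kW


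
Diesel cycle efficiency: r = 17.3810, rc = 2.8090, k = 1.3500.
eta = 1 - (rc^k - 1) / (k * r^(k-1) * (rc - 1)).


r^(k-1) = 2.7166
rc^k = 4.0322
eta = 0.5430 = 54.2951%

54.2951%


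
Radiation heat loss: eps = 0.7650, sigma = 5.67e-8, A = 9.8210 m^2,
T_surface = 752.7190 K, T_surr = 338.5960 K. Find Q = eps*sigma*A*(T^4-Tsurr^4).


T^4 = 3.2102e+11
Tsurr^4 = 1.3144e+10
Q = 0.7650 * 5.67e-8 * 9.8210 * 3.0788e+11 = 131152.1610 W

131152.1610 W


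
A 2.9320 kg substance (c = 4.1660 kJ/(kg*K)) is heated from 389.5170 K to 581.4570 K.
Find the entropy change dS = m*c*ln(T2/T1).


T2/T1 = 1.4928
ln(T2/T1) = 0.4006
dS = 2.9320 * 4.1660 * 0.4006 = 4.8936 kJ/K

4.8936 kJ/K


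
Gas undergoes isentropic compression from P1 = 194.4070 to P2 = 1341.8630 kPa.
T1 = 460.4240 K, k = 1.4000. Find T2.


(k-1)/k = 0.2857
(P2/P1)^exp = 1.7367
T2 = 460.4240 * 1.7367 = 799.5970 K

799.5970 K


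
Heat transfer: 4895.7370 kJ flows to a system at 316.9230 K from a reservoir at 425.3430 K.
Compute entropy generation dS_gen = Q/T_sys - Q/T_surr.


dS_sys = 4895.7370/316.9230 = 15.4477 kJ/K
dS_surr = -4895.7370/425.3430 = -11.5101 kJ/K
dS_gen = 15.4477 - 11.5101 = 3.9376 kJ/K (irreversible)

dS_gen = 3.9376 kJ/K, irreversible


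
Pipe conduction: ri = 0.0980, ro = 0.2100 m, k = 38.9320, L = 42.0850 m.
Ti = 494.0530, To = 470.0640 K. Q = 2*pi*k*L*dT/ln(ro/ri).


dT = 23.9890 K
ln(ro/ri) = 0.7621
Q = 2*pi*38.9320*42.0850*23.9890 / 0.7621 = 324034.5162 W

324034.5162 W


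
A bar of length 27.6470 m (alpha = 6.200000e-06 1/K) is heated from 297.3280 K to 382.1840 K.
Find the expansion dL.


dT = 84.8560 K
dL = 6.200000e-06 * 27.6470 * 84.8560 = 0.014545 m
L_final = 27.661545 m

dL = 0.014545 m


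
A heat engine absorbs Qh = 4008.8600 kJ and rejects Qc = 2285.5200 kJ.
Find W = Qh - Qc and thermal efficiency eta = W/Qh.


W = 4008.8600 - 2285.5200 = 1723.3400 kJ
eta = 1723.3400 / 4008.8600 = 0.4299 = 42.9883%

W = 1723.3400 kJ, eta = 42.9883%


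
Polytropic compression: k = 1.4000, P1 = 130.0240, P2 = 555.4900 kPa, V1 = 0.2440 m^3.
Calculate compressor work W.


(k-1)/k = 0.2857
(P2/P1)^exp = 1.5142
W = 3.5000 * 130.0240 * 0.2440 * (1.5142 - 1) = 57.0983 kJ

57.0983 kJ


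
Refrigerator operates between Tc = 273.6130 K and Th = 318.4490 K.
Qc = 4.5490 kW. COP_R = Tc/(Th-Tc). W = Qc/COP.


COP = 273.6130 / 44.8360 = 6.1025
W = 4.5490 / 6.1025 = 0.7454 kW

COP = 6.1025, W = 0.7454 kW


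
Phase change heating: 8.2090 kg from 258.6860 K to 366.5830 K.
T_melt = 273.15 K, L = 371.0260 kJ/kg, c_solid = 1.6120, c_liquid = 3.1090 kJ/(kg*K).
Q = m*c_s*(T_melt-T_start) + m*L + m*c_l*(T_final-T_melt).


Q1 (sensible, solid) = 8.2090 * 1.6120 * 14.4640 = 191.4008 kJ
Q2 (latent) = 8.2090 * 371.0260 = 3045.7524 kJ
Q3 (sensible, liquid) = 8.2090 * 3.1090 * 93.4330 = 2384.5766 kJ
Q_total = 5621.7298 kJ

5621.7298 kJ


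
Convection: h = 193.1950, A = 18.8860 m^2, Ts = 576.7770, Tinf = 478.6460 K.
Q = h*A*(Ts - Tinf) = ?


dT = 98.1310 K
Q = 193.1950 * 18.8860 * 98.1310 = 358048.6926 W

358048.6926 W


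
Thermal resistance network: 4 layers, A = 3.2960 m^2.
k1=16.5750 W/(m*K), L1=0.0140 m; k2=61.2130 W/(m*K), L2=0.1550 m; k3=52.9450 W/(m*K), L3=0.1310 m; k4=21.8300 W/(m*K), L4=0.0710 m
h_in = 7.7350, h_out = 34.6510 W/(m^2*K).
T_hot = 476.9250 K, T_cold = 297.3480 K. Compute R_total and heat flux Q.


R_conv_in = 1/(7.7350*3.2960) = 0.0392
R_1 = 0.0140/(16.5750*3.2960) = 0.0003
R_2 = 0.1550/(61.2130*3.2960) = 0.0008
R_3 = 0.1310/(52.9450*3.2960) = 0.0008
R_4 = 0.0710/(21.8300*3.2960) = 0.0010
R_conv_out = 1/(34.6510*3.2960) = 0.0088
R_total = 0.0507 K/W
Q = 179.5770 / 0.0507 = 3539.0314 W

R_total = 0.0507 K/W, Q = 3539.0314 W


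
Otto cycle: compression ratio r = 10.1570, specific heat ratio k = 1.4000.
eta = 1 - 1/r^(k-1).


r^(k-1) = 2.5276
eta = 1 - 1/2.5276 = 0.6044 = 60.4366%

60.4366%


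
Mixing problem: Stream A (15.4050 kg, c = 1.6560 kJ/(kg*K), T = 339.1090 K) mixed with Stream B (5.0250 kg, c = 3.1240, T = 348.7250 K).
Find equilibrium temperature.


num = 14125.2211
den = 41.2088
Tf = 342.7721 K

342.7721 K


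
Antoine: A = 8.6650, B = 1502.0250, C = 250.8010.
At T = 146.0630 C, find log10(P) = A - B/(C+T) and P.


C+T = 396.8640
B/(C+T) = 3.7847
log10(P) = 8.6650 - 3.7847 = 4.8803
P = 10^4.8803 = 75904.0902 mmHg

75904.0902 mmHg


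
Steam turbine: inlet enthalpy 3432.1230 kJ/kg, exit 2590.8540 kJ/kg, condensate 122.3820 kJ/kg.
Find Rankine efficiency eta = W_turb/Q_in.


W = 841.2690 kJ/kg
Q_in = 3309.7410 kJ/kg
eta = 0.2542 = 25.4180%

eta = 25.4180%


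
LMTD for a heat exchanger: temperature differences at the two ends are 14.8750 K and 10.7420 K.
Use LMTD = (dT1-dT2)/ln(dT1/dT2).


dT1/dT2 = 1.3848
ln(dT1/dT2) = 0.3255
LMTD = 4.1330 / 0.3255 = 12.6966 K

12.6966 K


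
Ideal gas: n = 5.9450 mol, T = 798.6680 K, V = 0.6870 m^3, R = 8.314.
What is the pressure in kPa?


P = nRT/V = 5.9450 * 8.314 * 798.6680 / 0.6870
= 39475.5476 / 0.6870 = 57460.7680 Pa = 57.4608 kPa

57.4608 kPa


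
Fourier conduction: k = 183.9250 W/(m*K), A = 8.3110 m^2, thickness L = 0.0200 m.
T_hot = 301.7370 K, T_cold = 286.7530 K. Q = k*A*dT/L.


dT = 14.9840 K
Q = 183.9250 * 8.3110 * 14.9840 / 0.0200 = 1145227.6257 W

1145227.6257 W


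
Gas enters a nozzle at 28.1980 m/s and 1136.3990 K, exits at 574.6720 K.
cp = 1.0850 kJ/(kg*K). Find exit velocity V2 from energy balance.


dT = 561.7270 K
2*cp*1000*dT = 1218947.5900
V1^2 = 795.1272
V2 = sqrt(1219742.7172) = 1104.4196 m/s

1104.4196 m/s


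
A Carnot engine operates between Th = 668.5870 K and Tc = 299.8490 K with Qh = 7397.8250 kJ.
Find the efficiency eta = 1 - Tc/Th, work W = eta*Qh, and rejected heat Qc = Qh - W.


eta = 1 - 299.8490/668.5870 = 0.5515
W = 0.5515 * 7397.8250 = 4080.0362 kJ
Qc = 7397.8250 - 4080.0362 = 3317.7888 kJ

eta = 55.1518%, W = 4080.0362 kJ, Qc = 3317.7888 kJ


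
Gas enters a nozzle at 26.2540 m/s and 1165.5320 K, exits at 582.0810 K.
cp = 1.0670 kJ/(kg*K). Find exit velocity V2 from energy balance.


dT = 583.4510 K
2*cp*1000*dT = 1245084.4340
V1^2 = 689.2725
V2 = sqrt(1245773.7065) = 1116.1423 m/s

1116.1423 m/s


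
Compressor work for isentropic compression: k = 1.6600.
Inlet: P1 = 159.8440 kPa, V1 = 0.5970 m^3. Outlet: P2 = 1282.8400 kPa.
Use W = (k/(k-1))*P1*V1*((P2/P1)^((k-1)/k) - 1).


(k-1)/k = 0.3976
(P2/P1)^exp = 2.2888
W = 2.5152 * 159.8440 * 0.5970 * (2.2888 - 1) = 309.3328 kJ

309.3328 kJ


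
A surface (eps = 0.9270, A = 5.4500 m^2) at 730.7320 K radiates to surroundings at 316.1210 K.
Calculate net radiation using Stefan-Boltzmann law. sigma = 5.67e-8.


T^4 = 2.8512e+11
Tsurr^4 = 9.9865e+09
Q = 0.9270 * 5.67e-8 * 5.4500 * 2.7514e+11 = 78814.7973 W

78814.7973 W


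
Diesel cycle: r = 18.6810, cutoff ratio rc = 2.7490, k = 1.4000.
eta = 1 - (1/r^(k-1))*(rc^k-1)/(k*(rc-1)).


r^(k-1) = 3.2252
rc^k = 4.1195
eta = 0.6050 = 60.4991%

60.4991%


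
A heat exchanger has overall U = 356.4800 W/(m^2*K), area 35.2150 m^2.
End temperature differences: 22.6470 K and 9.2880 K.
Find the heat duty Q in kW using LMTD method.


LMTD = 14.9881 K
Q = 356.4800 * 35.2150 * 14.9881 = 188152.8859 W = 188.1529 kW

188.1529 kW


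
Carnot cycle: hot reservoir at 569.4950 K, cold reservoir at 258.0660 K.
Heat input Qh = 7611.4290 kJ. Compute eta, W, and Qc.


eta = 1 - 258.0660/569.4950 = 0.5469
W = 0.5469 * 7611.4290 = 4162.3188 kJ
Qc = 7611.4290 - 4162.3188 = 3449.1102 kJ

eta = 54.6851%, W = 4162.3188 kJ, Qc = 3449.1102 kJ


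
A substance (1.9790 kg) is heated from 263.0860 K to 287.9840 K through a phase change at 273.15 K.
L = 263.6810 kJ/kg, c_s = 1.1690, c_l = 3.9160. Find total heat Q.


Q1 (sensible, solid) = 1.9790 * 1.1690 * 10.0640 = 23.2826 kJ
Q2 (latent) = 1.9790 * 263.6810 = 521.8247 kJ
Q3 (sensible, liquid) = 1.9790 * 3.9160 * 14.8340 = 114.9600 kJ
Q_total = 660.0673 kJ

660.0673 kJ


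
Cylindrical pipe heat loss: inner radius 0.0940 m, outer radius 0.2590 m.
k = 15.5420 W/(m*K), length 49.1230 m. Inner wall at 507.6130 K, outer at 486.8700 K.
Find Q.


dT = 20.7430 K
ln(ro/ri) = 1.0135
Q = 2*pi*15.5420*49.1230*20.7430 / 1.0135 = 98175.9718 W

98175.9718 W


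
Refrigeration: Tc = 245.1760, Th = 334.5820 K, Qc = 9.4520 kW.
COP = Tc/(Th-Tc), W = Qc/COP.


COP = 245.1760 / 89.4060 = 2.7423
W = 9.4520 / 2.7423 = 3.4468 kW

COP = 2.7423, W = 3.4468 kW


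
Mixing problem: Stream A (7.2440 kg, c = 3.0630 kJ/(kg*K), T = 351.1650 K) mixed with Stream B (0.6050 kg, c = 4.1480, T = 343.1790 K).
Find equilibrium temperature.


num = 8653.0011
den = 24.6979
Tf = 350.3535 K

350.3535 K


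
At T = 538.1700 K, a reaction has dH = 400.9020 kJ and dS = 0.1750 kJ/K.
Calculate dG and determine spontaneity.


T*dS = 538.1700 * 0.1750 = 94.1797 kJ
dG = 400.9020 - 94.1797 = 306.7223 kJ (non-spontaneous)

dG = 306.7223 kJ, non-spontaneous


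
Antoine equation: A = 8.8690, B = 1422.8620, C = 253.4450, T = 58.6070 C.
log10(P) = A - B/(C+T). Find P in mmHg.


C+T = 312.0520
B/(C+T) = 4.5597
log10(P) = 8.8690 - 4.5597 = 4.3093
P = 10^4.3093 = 20384.7233 mmHg

20384.7233 mmHg


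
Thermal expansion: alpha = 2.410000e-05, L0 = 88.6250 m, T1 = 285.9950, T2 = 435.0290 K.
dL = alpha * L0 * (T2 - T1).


dT = 149.0340 K
dL = 2.410000e-05 * 88.6250 * 149.0340 = 0.318316 m
L_final = 88.943316 m

dL = 0.318316 m


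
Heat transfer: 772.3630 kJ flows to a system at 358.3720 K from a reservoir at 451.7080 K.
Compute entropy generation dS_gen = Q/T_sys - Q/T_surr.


dS_sys = 772.3630/358.3720 = 2.1552 kJ/K
dS_surr = -772.3630/451.7080 = -1.7099 kJ/K
dS_gen = 2.1552 - 1.7099 = 0.4453 kJ/K (irreversible)

dS_gen = 0.4453 kJ/K, irreversible


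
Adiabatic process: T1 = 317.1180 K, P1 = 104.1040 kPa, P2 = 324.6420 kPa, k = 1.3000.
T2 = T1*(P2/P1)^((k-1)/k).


(k-1)/k = 0.2308
(P2/P1)^exp = 1.3001
T2 = 317.1180 * 1.3001 = 412.2934 K

412.2934 K


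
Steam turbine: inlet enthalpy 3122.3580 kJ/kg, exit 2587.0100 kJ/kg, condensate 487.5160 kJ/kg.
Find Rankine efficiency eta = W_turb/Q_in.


W = 535.3480 kJ/kg
Q_in = 2634.8420 kJ/kg
eta = 0.2032 = 20.3180%

eta = 20.3180%


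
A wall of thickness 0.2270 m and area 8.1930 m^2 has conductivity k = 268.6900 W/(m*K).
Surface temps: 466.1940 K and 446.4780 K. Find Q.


dT = 19.7160 K
Q = 268.6900 * 8.1930 * 19.7160 / 0.2270 = 191199.7898 W

191199.7898 W


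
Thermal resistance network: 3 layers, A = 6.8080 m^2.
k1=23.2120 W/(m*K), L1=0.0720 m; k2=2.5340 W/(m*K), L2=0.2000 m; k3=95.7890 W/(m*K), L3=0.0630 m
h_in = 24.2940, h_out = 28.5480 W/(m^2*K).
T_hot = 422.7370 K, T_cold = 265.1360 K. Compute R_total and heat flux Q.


R_conv_in = 1/(24.2940*6.8080) = 0.0060
R_1 = 0.0720/(23.2120*6.8080) = 0.0005
R_2 = 0.2000/(2.5340*6.8080) = 0.0116
R_3 = 0.0630/(95.7890*6.8080) = 9.6606e-05
R_conv_out = 1/(28.5480*6.8080) = 0.0051
R_total = 0.0233 K/W
Q = 157.6010 / 0.0233 = 6753.3102 W

R_total = 0.0233 K/W, Q = 6753.3102 W


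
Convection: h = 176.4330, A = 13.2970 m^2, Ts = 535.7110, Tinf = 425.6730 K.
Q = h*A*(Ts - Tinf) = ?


dT = 110.0380 K
Q = 176.4330 * 13.2970 * 110.0380 = 258152.4052 W

258152.4052 W


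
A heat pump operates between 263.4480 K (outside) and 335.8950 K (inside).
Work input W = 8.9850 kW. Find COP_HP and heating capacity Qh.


COP = 335.8950 / 72.4470 = 4.6364
Qh = 4.6364 * 8.9850 = 41.6583 kW

COP = 4.6364, Qh = 41.6583 kW


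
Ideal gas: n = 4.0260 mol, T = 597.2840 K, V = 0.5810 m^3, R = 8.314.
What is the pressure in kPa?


P = nRT/V = 4.0260 * 8.314 * 597.2840 / 0.5810
= 19992.3880 / 0.5810 = 34410.3064 Pa = 34.4103 kPa

34.4103 kPa


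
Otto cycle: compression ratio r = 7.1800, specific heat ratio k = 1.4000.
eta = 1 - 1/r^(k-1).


r^(k-1) = 2.2001
eta = 1 - 1/2.2001 = 0.5455 = 54.5483%

54.5483%


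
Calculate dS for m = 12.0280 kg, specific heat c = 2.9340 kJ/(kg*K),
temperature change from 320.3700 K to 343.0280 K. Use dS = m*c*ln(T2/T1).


T2/T1 = 1.0707
ln(T2/T1) = 0.0683
dS = 12.0280 * 2.9340 * 0.0683 = 2.4116 kJ/K

2.4116 kJ/K


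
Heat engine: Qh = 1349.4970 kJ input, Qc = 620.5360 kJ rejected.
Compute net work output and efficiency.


W = 1349.4970 - 620.5360 = 728.9610 kJ
eta = 728.9610 / 1349.4970 = 0.5402 = 54.0172%

W = 728.9610 kJ, eta = 54.0172%


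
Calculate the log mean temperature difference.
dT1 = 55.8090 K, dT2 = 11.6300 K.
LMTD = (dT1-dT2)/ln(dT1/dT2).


dT1/dT2 = 4.7987
ln(dT1/dT2) = 1.5683
LMTD = 44.1790 / 1.5683 = 28.1691 K

28.1691 K


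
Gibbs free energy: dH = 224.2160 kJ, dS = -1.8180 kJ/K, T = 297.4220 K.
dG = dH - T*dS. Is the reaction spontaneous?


T*dS = 297.4220 * -1.8180 = -540.7132 kJ
dG = 224.2160 + 540.7132 = 764.9292 kJ (non-spontaneous)

dG = 764.9292 kJ, non-spontaneous


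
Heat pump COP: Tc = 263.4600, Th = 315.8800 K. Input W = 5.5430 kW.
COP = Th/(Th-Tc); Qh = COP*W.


COP = 315.8800 / 52.4200 = 6.0259
Qh = 6.0259 * 5.5430 = 33.4018 kW

COP = 6.0259, Qh = 33.4018 kW


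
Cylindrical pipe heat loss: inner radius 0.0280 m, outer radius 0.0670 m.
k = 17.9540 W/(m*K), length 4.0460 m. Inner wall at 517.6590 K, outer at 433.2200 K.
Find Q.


dT = 84.4390 K
ln(ro/ri) = 0.8725
Q = 2*pi*17.9540*4.0460*84.4390 / 0.8725 = 44172.3528 W

44172.3528 W


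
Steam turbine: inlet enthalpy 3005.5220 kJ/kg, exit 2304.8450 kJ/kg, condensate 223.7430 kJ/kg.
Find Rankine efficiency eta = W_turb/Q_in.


W = 700.6770 kJ/kg
Q_in = 2781.7790 kJ/kg
eta = 0.2519 = 25.1881%

eta = 25.1881%


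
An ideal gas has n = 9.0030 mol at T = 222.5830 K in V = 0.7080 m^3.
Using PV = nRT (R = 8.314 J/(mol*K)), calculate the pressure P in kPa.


P = nRT/V = 9.0030 * 8.314 * 222.5830 / 0.7080
= 16660.5472 / 0.7080 = 23531.8464 Pa = 23.5318 kPa

23.5318 kPa


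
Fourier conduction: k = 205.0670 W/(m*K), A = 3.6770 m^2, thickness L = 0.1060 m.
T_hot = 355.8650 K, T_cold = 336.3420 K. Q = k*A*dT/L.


dT = 19.5230 K
Q = 205.0670 * 3.6770 * 19.5230 / 0.1060 = 138876.9266 W

138876.9266 W


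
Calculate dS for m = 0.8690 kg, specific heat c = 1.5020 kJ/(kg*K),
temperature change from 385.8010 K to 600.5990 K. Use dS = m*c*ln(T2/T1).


T2/T1 = 1.5568
ln(T2/T1) = 0.4426
dS = 0.8690 * 1.5020 * 0.4426 = 0.5777 kJ/K

0.5777 kJ/K


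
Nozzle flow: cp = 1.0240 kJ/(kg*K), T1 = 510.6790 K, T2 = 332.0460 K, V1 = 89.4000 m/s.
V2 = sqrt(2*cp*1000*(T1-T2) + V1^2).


dT = 178.6330 K
2*cp*1000*dT = 365840.3840
V1^2 = 7992.3600
V2 = sqrt(373832.7440) = 611.4186 m/s

611.4186 m/s


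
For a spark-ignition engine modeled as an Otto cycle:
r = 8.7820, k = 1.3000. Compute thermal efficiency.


r^(k-1) = 1.9190
eta = 1 - 1/1.9190 = 0.4789 = 47.8899%

47.8899%


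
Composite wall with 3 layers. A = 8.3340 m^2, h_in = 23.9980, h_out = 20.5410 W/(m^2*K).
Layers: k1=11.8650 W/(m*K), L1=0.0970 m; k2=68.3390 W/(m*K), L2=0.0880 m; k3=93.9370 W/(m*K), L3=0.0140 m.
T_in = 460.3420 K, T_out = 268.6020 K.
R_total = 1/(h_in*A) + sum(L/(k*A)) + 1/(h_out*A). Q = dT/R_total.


R_conv_in = 1/(23.9980*8.3340) = 0.0050
R_1 = 0.0970/(11.8650*8.3340) = 0.0010
R_2 = 0.0880/(68.3390*8.3340) = 0.0002
R_3 = 0.0140/(93.9370*8.3340) = 1.7883e-05
R_conv_out = 1/(20.5410*8.3340) = 0.0058
R_total = 0.0120 K/W
Q = 191.7400 / 0.0120 = 15985.1584 W

R_total = 0.0120 K/W, Q = 15985.1584 W


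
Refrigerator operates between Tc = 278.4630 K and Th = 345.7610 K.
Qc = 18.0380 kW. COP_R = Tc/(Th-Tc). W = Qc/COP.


COP = 278.4630 / 67.2980 = 4.1378
W = 18.0380 / 4.1378 = 4.3594 kW

COP = 4.1378, W = 4.3594 kW


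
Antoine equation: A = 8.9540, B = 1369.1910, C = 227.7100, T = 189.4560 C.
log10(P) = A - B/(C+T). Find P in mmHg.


C+T = 417.1660
B/(C+T) = 3.2821
log10(P) = 8.9540 - 3.2821 = 5.6719
P = 10^5.6719 = 469758.7721 mmHg

469758.7721 mmHg


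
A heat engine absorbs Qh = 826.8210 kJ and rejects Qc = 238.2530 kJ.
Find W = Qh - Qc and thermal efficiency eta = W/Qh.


W = 826.8210 - 238.2530 = 588.5680 kJ
eta = 588.5680 / 826.8210 = 0.7118 = 71.1845%

W = 588.5680 kJ, eta = 71.1845%


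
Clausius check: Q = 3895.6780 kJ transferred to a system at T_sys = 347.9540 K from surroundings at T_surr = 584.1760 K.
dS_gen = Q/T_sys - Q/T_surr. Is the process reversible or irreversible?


dS_sys = 3895.6780/347.9540 = 11.1960 kJ/K
dS_surr = -3895.6780/584.1760 = -6.6687 kJ/K
dS_gen = 11.1960 - 6.6687 = 4.5273 kJ/K (irreversible)

dS_gen = 4.5273 kJ/K, irreversible


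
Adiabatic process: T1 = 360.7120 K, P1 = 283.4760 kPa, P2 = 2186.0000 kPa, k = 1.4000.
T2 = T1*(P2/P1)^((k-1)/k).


(k-1)/k = 0.2857
(P2/P1)^exp = 1.7925
T2 = 360.7120 * 1.7925 = 646.5877 K

646.5877 K


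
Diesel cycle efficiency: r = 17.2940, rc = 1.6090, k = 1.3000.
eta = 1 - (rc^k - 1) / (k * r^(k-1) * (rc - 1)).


r^(k-1) = 2.3516
rc^k = 1.8558
eta = 0.5404 = 54.0352%

54.0352%


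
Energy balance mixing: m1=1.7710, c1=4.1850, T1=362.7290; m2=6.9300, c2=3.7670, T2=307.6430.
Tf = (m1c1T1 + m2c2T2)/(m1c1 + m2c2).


num = 10719.5308
den = 33.5169
Tf = 319.8242 K

319.8242 K


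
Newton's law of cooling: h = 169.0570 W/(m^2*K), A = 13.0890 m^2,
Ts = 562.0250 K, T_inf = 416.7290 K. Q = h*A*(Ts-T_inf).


dT = 145.2960 K
Q = 169.0570 * 13.0890 * 145.2960 = 321509.1106 W

321509.1106 W


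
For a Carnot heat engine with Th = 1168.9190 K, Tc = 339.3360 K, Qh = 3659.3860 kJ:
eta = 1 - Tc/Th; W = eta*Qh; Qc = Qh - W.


eta = 1 - 339.3360/1168.9190 = 0.7097
W = 0.7097 * 3659.3860 = 2597.0700 kJ
Qc = 3659.3860 - 2597.0700 = 1062.3160 kJ

eta = 70.9701%, W = 2597.0700 kJ, Qc = 1062.3160 kJ


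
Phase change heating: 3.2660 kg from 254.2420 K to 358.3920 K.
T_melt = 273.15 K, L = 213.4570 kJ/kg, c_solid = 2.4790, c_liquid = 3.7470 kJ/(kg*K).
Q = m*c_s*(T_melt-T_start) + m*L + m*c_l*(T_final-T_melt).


Q1 (sensible, solid) = 3.2660 * 2.4790 * 18.9080 = 153.0870 kJ
Q2 (latent) = 3.2660 * 213.4570 = 697.1506 kJ
Q3 (sensible, liquid) = 3.2660 * 3.7470 * 85.2420 = 1043.1662 kJ
Q_total = 1893.4038 kJ

1893.4038 kJ


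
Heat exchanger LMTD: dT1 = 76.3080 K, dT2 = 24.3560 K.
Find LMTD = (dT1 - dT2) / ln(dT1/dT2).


dT1/dT2 = 3.1330
ln(dT1/dT2) = 1.1420
LMTD = 51.9520 / 1.1420 = 45.4921 K

45.4921 K


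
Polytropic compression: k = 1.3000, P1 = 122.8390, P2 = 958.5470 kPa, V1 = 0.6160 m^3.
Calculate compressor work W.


(k-1)/k = 0.2308
(P2/P1)^exp = 1.6066
W = 4.3333 * 122.8390 * 0.6160 * (1.6066 - 1) = 198.9059 kJ

198.9059 kJ


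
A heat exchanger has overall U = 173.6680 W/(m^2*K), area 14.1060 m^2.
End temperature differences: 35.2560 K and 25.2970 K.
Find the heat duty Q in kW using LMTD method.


LMTD = 30.0015 K
Q = 173.6680 * 14.1060 * 30.0015 = 73496.5328 W = 73.4965 kW

73.4965 kW


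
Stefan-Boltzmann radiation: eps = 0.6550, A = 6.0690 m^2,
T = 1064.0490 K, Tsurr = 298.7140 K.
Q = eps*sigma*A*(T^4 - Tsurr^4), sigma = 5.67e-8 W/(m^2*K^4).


T^4 = 1.2819e+12
Tsurr^4 = 7.9620e+09
Q = 0.6550 * 5.67e-8 * 6.0690 * 1.2739e+12 = 287132.3360 W

287132.3360 W


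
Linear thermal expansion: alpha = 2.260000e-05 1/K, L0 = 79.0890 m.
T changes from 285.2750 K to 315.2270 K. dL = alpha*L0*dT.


dT = 29.9520 K
dL = 2.260000e-05 * 79.0890 * 29.9520 = 0.053537 m
L_final = 79.142537 m

dL = 0.053537 m


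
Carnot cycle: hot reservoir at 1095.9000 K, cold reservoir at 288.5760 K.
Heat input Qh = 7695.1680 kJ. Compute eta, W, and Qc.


eta = 1 - 288.5760/1095.9000 = 0.7367
W = 0.7367 * 7695.1680 = 5668.8510 kJ
Qc = 7695.1680 - 5668.8510 = 2026.3170 kJ

eta = 73.6677%, W = 5668.8510 kJ, Qc = 2026.3170 kJ


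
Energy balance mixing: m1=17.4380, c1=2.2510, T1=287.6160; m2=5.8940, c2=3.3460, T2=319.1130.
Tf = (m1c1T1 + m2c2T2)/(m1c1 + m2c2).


num = 17583.1039
den = 58.9743
Tf = 298.1488 K

298.1488 K


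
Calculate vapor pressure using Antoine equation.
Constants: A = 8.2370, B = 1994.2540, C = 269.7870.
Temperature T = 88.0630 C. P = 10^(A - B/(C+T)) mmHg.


C+T = 357.8500
B/(C+T) = 5.5729
log10(P) = 8.2370 - 5.5729 = 2.6641
P = 10^2.6641 = 461.4483 mmHg

461.4483 mmHg


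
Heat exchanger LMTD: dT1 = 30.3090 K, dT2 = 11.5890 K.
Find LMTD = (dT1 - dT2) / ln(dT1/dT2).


dT1/dT2 = 2.6153
ln(dT1/dT2) = 0.9614
LMTD = 18.7200 / 0.9614 = 19.4718 K

19.4718 K


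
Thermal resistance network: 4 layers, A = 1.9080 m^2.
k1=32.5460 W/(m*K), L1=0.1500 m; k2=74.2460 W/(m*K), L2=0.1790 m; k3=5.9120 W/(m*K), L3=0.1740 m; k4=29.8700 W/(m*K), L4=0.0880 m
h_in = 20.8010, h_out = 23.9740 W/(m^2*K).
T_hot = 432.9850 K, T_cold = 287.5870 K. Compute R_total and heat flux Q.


R_conv_in = 1/(20.8010*1.9080) = 0.0252
R_1 = 0.1500/(32.5460*1.9080) = 0.0024
R_2 = 0.1790/(74.2460*1.9080) = 0.0013
R_3 = 0.1740/(5.9120*1.9080) = 0.0154
R_4 = 0.0880/(29.8700*1.9080) = 0.0015
R_conv_out = 1/(23.9740*1.9080) = 0.0219
R_total = 0.0677 K/W
Q = 145.3980 / 0.0677 = 2147.4749 W

R_total = 0.0677 K/W, Q = 2147.4749 W


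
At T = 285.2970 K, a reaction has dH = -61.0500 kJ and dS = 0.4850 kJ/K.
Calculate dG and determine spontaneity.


T*dS = 285.2970 * 0.4850 = 138.3690 kJ
dG = -61.0500 - 138.3690 = -199.4190 kJ (spontaneous)

dG = -199.4190 kJ, spontaneous


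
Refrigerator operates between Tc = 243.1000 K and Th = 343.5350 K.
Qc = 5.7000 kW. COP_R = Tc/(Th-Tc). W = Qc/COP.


COP = 243.1000 / 100.4350 = 2.4205
W = 5.7000 / 2.4205 = 2.3549 kW

COP = 2.4205, W = 2.3549 kW


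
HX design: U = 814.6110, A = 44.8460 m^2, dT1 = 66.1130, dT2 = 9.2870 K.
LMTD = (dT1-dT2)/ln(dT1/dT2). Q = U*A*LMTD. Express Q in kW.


LMTD = 28.9522 K
Q = 814.6110 * 44.8460 * 28.9522 = 1057684.4567 W = 1057.6845 kW

1057.6845 kW


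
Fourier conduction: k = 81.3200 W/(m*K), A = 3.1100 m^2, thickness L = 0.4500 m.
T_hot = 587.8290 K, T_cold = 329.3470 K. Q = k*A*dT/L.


dT = 258.4820 K
Q = 81.3200 * 3.1100 * 258.4820 / 0.4500 = 145269.8709 W

145269.8709 W


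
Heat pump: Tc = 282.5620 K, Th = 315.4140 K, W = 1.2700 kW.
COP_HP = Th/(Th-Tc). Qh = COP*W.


COP = 315.4140 / 32.8520 = 9.6011
Qh = 9.6011 * 1.2700 = 12.1933 kW

COP = 9.6011, Qh = 12.1933 kW


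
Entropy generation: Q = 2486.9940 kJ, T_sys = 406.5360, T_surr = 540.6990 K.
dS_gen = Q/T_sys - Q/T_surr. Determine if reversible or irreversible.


dS_sys = 2486.9940/406.5360 = 6.1175 kJ/K
dS_surr = -2486.9940/540.6990 = -4.5996 kJ/K
dS_gen = 6.1175 - 4.5996 = 1.5179 kJ/K (irreversible)

dS_gen = 1.5179 kJ/K, irreversible
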